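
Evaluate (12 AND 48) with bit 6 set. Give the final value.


Step 1: 12 & 48 = 0
Step 2: 0 | (1 << 6) = 0 | 64 = 64

64


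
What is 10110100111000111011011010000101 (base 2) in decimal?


10110100111000111011011010000101 in decimal = 3034822277

3034822277


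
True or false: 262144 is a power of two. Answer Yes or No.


0b1000000000000000000. Only one bit set => Yes

Yes


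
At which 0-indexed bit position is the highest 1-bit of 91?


0b1011011. Highest set bit at position 6

6


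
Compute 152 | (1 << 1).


152 | (1 << 1) = 152 | 2 = 154

154


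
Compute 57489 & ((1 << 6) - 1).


57489 & 63 = 17

17


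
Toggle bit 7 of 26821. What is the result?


26821 ^ (1 << 7) = 26821 ^ 128 = 26693

26693


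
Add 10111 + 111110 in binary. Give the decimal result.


10111 + 111110 = 1010101 = 85

85


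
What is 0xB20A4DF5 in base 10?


B20A4DF5 hex = 2987019765 decimal

2987019765


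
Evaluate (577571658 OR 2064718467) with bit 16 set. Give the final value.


Step 1: 577571658 | 2064718467 = 2071796683
Step 2: 2071796683 | (1 << 16) = 2071796683 | 65536 = 2071796683

2071796683


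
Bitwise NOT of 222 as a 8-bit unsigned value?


~0b11011110 = 0b100001 = 33 (8-bit unsigned)

33


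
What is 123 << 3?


0b1111011 << 3 = 0b1111011000 = 984

984


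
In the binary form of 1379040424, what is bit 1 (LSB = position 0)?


0b1010010001100100111110010101000, position 1 = 0

0


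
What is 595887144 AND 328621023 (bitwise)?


0b100011100001001000010000101000 & 0b10011100101100101101111011111 = 0b11100001000000000000001000 = 58982408

58982408


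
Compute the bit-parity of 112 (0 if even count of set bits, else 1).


0b1110000 has 3 ones => parity 1

1


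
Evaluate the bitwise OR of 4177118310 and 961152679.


0b11111000111110011100010001100110 | 0b111001010010100000011010100111 = 0b11111001111110111100011011100111 = 4194027239

4194027239


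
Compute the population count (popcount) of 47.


0b101111 has 5 set bits

5


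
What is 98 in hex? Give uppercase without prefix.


98 = 62 hex

62


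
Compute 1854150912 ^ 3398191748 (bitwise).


0b1101110100001000001100100000000 ^ 0b11001010100011000100101010000100 = 0b10100100000010000101001110000100 = 2752009092

2752009092


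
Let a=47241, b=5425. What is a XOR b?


47241 ^ 5425 = 44472

44472


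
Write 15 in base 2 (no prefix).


15 = 1111 in binary

1111


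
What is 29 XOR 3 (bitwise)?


0b11101 ^ 0b11 = 0b11110 = 30

30


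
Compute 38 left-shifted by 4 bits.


0b100110 << 4 = 0b1001100000 = 608

608


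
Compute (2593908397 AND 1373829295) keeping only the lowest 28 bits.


Step 1: 2593908397 & 1373829295 = 277012653
Step 2: 277012653 & 268435455 = 8577197

8577197


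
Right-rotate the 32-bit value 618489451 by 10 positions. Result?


Rotate 0b100100110111010110011001101011 right by 10 (32-bit) = 0b10011010110010010011011101011001 = 2596878169

2596878169


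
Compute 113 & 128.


0b1110001 & 0b10000000 = 0b0 = 0

0


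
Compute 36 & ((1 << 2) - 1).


36 & 3 = 0

0


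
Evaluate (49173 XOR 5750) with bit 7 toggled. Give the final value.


Step 1: 49173 ^ 5750 = 54883
Step 2: 54883 ^ (1 << 7) = 54883 ^ 128 = 55011

55011


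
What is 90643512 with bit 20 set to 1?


90643512 | (1 << 20) = 90643512 | 1048576 = 91692088

91692088


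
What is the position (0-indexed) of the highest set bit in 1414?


0b10110000110. Highest set bit at position 10

10


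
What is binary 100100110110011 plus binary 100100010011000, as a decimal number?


100100110110011 + 100100010011000 = 1001001001001011 = 37451

37451


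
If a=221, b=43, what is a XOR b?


221 ^ 43 = 246

246


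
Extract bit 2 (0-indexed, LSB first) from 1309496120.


0b1001110000011010101001100111000, position 2 = 0

0


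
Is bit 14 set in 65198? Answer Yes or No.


0b1111111010101110, bit 14 = 1. Yes

Yes


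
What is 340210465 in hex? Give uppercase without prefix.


340210465 = 14473321 hex

14473321


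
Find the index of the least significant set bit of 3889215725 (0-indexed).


0b11100111110100001011100011101101. Lowest set bit at position 0

0


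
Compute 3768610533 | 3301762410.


0b11100000101000000110111011100101 | 0b11000100110011001110010101101010 = 0b11100100111011001110111111101111 = 3840733167

3840733167


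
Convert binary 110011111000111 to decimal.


110011111000111 in decimal = 26567

26567


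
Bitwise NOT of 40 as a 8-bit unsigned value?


~0b101000 = 0b11010111 = 215 (8-bit unsigned)

215


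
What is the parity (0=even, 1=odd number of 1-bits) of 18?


0b10010 has 2 ones => parity 0

0


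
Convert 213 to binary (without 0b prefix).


213 = 11010101 in binary

11010101


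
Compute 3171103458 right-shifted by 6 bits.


0b10111101000000110011001011100010 >> 6 = 0b10111101000000110011001011 = 49548491

49548491


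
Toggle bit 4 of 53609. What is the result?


53609 ^ (1 << 4) = 53609 ^ 16 = 53625

53625


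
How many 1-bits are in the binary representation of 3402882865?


0b11001010110100111101111100110001 has 19 set bits

19


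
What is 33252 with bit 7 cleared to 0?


33252 & ~(1 << 7) = 33124

33124


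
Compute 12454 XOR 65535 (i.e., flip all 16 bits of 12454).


12454 ^ 65535 = 53081

53081


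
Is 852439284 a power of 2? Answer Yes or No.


0b110010110011110011000011110100. Multiple bits set => No

No


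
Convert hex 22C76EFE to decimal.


22C76EFE hex = 583495422 decimal

583495422


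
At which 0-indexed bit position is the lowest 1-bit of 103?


0b1100111. Lowest set bit at position 0

0


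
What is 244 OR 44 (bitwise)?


0b11110100 | 0b101100 = 0b11111100 = 252

252


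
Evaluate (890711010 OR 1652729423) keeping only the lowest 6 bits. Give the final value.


Step 1: 890711010 | 1652729423 = 2006429679
Step 2: 2006429679 & 63 = 47

47


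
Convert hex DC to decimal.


DC hex = 220 decimal

220


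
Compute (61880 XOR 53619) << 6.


Step 1: 61880 ^ 53619 = 8395
Step 2: 8395 << 6 = 537280

537280


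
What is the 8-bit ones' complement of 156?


156 ^ 255 = 99

99


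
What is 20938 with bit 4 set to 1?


20938 | (1 << 4) = 20938 | 16 = 20954

20954


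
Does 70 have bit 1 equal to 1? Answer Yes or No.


0b1000110, bit 1 = 1. Yes

Yes


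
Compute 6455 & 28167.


0b1100100110111 & 0b110111000000111 = 0b100000000111 = 2055

2055


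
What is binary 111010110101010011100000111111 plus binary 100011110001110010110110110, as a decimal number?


111010110101010011100000111111 + 100011110001110010110110110 = 111111010011100001110111110101 = 1062084085

1062084085


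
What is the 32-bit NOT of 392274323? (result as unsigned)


~0b10111011000011010000110010011 = 0b11101000100111100101111001101100 = 3902692972 (32-bit unsigned)

3902692972


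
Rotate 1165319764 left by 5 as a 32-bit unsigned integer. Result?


Rotate 0b1000101011101010101111001010100 left by 5 (32-bit) = 0b10101110101010111100101010001000 = 2930494088

2930494088


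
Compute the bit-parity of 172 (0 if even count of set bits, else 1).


0b10101100 has 4 ones => parity 0

0


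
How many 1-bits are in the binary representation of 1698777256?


0b1100101010000010100100010101000 has 11 set bits

11


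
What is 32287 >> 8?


0b111111000011111 >> 8 = 0b1111110 = 126

126


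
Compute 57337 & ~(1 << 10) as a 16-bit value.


57337 & ~(1 << 10) = 56313

56313


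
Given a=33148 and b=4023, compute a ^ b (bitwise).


33148 ^ 4023 = 36555

36555


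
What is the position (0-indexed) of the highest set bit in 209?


0b11010001. Highest set bit at position 7

7


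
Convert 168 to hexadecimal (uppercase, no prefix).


168 = A8 hex

A8


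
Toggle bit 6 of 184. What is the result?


184 ^ (1 << 6) = 184 ^ 64 = 248

248


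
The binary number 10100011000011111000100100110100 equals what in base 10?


10100011000011111000100100110100 in decimal = 2735704372

2735704372


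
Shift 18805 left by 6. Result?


0b100100101110101 << 6 = 0b100100101110101000000 = 1203520

1203520


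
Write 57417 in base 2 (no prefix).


57417 = 1110000001001001 in binary

1110000001001001


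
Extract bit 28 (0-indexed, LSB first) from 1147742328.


0b1000100011010010010100001111000, position 28 = 0

0


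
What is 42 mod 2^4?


42 & 15 = 10

10


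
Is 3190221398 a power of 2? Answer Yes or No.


0b10111110001001101110101001010110. Multiple bits set => No

No


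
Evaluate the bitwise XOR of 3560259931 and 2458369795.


0b11010100001101010100000101011011 ^ 0b10010010100001111011111100000011 = 0b1000110101100101111111001011000 = 1186135640

1186135640


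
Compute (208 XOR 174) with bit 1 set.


Step 1: 208 ^ 174 = 126
Step 2: 126 | (1 << 1) = 126 | 2 = 126

126


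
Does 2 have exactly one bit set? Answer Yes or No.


0b10. Only one bit set => Yes

Yes


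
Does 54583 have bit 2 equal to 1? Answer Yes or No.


0b1101010100110111, bit 2 = 1. Yes

Yes


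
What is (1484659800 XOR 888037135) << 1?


Step 1: 1484659800 ^ 888037135 = 1821393751
Step 2: 1821393751 << 1 = 3642787502

3642787502


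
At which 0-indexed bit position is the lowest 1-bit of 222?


0b11011110. Lowest set bit at position 1

1


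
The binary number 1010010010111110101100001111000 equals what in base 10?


1010010010111110101100001111000 in decimal = 1381980280

1381980280


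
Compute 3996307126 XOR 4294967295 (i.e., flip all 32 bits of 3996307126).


3996307126 ^ 4294967295 = 298660169

298660169


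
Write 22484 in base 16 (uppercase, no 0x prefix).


22484 = 57D4 hex

57D4


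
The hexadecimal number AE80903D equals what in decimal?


AE80903D hex = 2927661117 decimal

2927661117


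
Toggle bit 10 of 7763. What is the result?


7763 ^ (1 << 10) = 7763 ^ 1024 = 6739

6739


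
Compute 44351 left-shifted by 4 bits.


0b1010110100111111 << 4 = 0b10101101001111110000 = 709616

709616


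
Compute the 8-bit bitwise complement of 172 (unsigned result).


~0b10101100 = 0b1010011 = 83 (8-bit unsigned)

83


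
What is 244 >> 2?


0b11110100 >> 2 = 0b111101 = 61

61


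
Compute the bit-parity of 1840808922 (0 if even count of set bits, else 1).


0b1101101101110001000001111011010 has 17 ones => parity 1

1


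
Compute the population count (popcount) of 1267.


0b10011110011 has 7 set bits

7


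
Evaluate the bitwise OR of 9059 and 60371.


0b10001101100011 | 0b1110101111010011 = 0b1110101111110011 = 60403

60403


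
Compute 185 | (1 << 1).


185 | (1 << 1) = 185 | 2 = 187

187


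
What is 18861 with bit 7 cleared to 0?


18861 & ~(1 << 7) = 18733

18733


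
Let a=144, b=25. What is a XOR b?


144 ^ 25 = 137

137


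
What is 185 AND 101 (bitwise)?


0b10111001 & 0b1100101 = 0b100001 = 33

33


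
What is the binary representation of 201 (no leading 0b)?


201 = 11001001 in binary

11001001


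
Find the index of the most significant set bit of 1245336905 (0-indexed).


0b1001010001110100101010101001001. Highest set bit at position 30

30


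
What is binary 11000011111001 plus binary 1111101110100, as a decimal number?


11000011111001 + 1111101110100 = 101000001101101 = 20589

20589


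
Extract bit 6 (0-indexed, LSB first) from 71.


0b1000111, position 6 = 1

1


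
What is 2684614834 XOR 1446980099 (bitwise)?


0b10100000000000111111100010110010 ^ 0b1010110001111110010101000000011 = 0b11110110001111001101001010110001 = 4131181233

4131181233


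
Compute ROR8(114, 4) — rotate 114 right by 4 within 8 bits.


Rotate 0b1110010 right by 4 (8-bit) = 0b100111 = 39

39


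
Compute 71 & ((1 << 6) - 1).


71 & 63 = 7

7


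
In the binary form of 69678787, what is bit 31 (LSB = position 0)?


0b100001001110011011011000011, position 31 = 0

0


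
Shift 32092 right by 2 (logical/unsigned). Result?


0b111110101011100 >> 2 = 0b1111101010111 = 8023

8023


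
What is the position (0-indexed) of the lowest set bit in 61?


0b111101. Lowest set bit at position 0

0


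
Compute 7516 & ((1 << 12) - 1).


7516 & 4095 = 3420

3420


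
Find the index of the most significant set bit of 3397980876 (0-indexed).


0b11001010100010010001001011001100. Highest set bit at position 31

31


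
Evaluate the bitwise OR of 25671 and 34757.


0b110010001000111 | 0b1000011111000101 = 0b1110011111000111 = 59335

59335


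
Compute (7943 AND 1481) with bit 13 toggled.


Step 1: 7943 & 1481 = 1281
Step 2: 1281 ^ (1 << 13) = 1281 ^ 8192 = 9473

9473


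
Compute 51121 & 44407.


0b1100011110110001 & 0b1010110101110111 = 0b1000010100110001 = 34097

34097


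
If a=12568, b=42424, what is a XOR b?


12568 ^ 42424 = 38048

38048


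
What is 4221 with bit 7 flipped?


4221 ^ (1 << 7) = 4221 ^ 128 = 4349

4349


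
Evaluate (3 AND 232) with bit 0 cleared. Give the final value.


Step 1: 3 & 232 = 0
Step 2: 0 & ~(1 << 0) = 0

0


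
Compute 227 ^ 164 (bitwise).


0b11100011 ^ 0b10100100 = 0b1000111 = 71

71


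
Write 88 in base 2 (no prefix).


88 = 1011000 in binary

1011000


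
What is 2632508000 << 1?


0b10011100111010001110001001100000 << 1 = 0b100111001110100011100010011000000 = 5265016000

5265016000


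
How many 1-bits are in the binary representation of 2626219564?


0b10011100100010001110111000101100 has 15 set bits

15


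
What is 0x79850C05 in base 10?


79850C05 hex = 2038762501 decimal

2038762501


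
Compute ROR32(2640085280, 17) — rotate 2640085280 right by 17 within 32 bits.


Rotate 0b10011101010111001000000100100000 right by 17 (32-bit) = 0b1000000100100000100111010101110 = 1083199150

1083199150


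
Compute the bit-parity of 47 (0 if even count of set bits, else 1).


0b101111 has 5 ones => parity 1

1


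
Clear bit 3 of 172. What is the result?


172 & ~(1 << 3) = 164

164


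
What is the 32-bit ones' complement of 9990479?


9990479 ^ 4294967295 = 4284976816

4284976816


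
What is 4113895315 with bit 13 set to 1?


4113895315 | (1 << 13) = 4113895315 | 8192 = 4113903507

4113903507


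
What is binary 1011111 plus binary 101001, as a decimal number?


1011111 + 101001 = 10001000 = 136

136


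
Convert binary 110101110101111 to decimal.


110101110101111 in decimal = 27567

27567


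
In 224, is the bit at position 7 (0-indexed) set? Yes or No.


0b11100000, bit 7 = 1. Yes

Yes


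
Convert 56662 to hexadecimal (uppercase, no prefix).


56662 = DD56 hex

DD56


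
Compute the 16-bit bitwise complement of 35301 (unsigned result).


~0b1000100111100101 = 0b111011000011010 = 30234 (16-bit unsigned)

30234


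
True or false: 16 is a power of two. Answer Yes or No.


0b10000. Only one bit set => Yes

Yes


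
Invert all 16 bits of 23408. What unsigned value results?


23408 ^ 65535 = 42127

42127


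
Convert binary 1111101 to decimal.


1111101 in decimal = 125

125


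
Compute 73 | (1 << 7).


73 | (1 << 7) = 73 | 128 = 201

201


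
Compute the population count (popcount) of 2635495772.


0b10011101000101100111100101011100 has 17 set bits

17


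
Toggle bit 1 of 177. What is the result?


177 ^ (1 << 1) = 177 ^ 2 = 179

179


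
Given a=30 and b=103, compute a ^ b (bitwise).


30 ^ 103 = 121

121


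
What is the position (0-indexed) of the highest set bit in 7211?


0b1110000101011. Highest set bit at position 12

12


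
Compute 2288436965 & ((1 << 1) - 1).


2288436965 & 1 = 1

1


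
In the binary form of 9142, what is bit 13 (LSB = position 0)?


0b10001110110110, position 13 = 1

1


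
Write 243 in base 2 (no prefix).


243 = 11110011 in binary

11110011


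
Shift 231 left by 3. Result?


0b11100111 << 3 = 0b11100111000 = 1848

1848


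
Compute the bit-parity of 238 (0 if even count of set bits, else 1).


0b11101110 has 6 ones => parity 0

0


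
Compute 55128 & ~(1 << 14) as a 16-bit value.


55128 & ~(1 << 14) = 38744

38744


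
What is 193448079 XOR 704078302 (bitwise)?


0b1011100001111100100010001111 ^ 0b101001111101110110000111011110 = 0b100010011100001010100101010001 = 577808721

577808721


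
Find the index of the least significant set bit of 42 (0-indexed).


0b101010. Lowest set bit at position 1

1


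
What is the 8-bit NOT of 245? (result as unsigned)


~0b11110101 = 0b1010 = 10 (8-bit unsigned)

10


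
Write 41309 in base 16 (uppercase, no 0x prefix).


41309 = A15D hex

A15D


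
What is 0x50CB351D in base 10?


50CB351D hex = 1355494685 decimal

1355494685


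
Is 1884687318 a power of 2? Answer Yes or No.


0b1110000010101100000101111010110. Multiple bits set => No

No


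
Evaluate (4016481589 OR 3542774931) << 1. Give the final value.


Step 1: 4016481589 | 3542774931 = 4285461943
Step 2: 4285461943 << 1 = 8570923886

8570923886


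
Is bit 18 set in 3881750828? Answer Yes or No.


0b11100111010111101101000100101100, bit 18 = 1. Yes

Yes


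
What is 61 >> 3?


0b111101 >> 3 = 0b111 = 7

7


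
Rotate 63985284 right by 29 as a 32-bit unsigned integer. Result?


Rotate 0b11110100000101011010000100 right by 29 (32-bit) = 0b11110100000101011010000100000 = 511882272

511882272


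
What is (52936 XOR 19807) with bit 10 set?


Step 1: 52936 ^ 19807 = 33687
Step 2: 33687 | (1 << 10) = 33687 | 1024 = 34711

34711


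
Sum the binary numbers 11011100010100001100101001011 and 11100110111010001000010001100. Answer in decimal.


11011100010100001100101001011 + 11100110111010001000010001100 = 111000011001110010100111010111 = 946285015

946285015


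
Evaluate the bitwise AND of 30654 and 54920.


0b111011110111110 & 0b1101011010001000 = 0b101011010001000 = 22152

22152


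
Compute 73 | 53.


0b1001001 | 0b110101 = 0b1111101 = 125

125


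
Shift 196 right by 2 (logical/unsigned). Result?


0b11000100 >> 2 = 0b110001 = 49

49


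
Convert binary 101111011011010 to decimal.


101111011011010 in decimal = 24282

24282


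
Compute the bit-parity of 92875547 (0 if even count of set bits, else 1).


0b101100010010010101100011011 has 13 ones => parity 1

1


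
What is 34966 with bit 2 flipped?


34966 ^ (1 << 2) = 34966 ^ 4 = 34962

34962


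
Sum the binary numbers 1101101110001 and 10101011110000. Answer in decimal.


1101101110001 + 10101011110000 = 100011001100001 = 18017

18017


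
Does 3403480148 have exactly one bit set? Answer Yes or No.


0b11001010110111001111110001010100. Multiple bits set => No

No


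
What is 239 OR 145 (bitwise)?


0b11101111 | 0b10010001 = 0b11111111 = 255

255


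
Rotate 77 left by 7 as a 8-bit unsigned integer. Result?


Rotate 0b1001101 left by 7 (8-bit) = 0b10100110 = 166

166


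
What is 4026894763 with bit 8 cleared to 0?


4026894763 & ~(1 << 8) = 4026894507

4026894507


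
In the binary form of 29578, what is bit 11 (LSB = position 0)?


0b111001110001010, position 11 = 0

0


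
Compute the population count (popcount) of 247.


0b11110111 has 7 set bits

7


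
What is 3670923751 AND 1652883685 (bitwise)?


0b11011010110011011101100111100111 & 0b1100010100001010000000011100101 = 0b1000010100001010000000011100101 = 1116012773

1116012773


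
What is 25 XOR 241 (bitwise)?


0b11001 ^ 0b11110001 = 0b11101000 = 232

232


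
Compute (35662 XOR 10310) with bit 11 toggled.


Step 1: 35662 ^ 10310 = 41736
Step 2: 41736 ^ (1 << 11) = 41736 ^ 2048 = 43784

43784


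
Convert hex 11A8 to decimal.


11A8 hex = 4520 decimal

4520


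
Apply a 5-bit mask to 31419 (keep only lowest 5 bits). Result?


31419 & 31 = 27

27


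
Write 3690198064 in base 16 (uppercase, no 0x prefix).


3690198064 = DBF3F430 hex

DBF3F430


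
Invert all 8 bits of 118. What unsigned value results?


118 ^ 255 = 137

137


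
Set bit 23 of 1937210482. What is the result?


1937210482 | (1 << 23) = 1937210482 | 8388608 = 1945599090

1945599090


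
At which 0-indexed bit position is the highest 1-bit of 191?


0b10111111. Highest set bit at position 7

7


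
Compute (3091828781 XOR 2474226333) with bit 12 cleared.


Step 1: 3091828781 ^ 2474226333 = 724574896
Step 2: 724574896 & ~(1 << 12) = 724574896

724574896


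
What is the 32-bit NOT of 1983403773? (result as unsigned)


~0b1110110001110000101011011111101 = 0b10001001110001111010100100000010 = 2311563522 (32-bit unsigned)

2311563522


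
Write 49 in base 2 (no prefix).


49 = 110001 in binary

110001


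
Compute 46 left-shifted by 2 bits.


0b101110 << 2 = 0b10111000 = 184

184


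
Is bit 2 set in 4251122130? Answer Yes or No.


0b11111101011000101111100111010010, bit 2 = 0. No

No


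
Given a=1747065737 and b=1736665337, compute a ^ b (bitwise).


1747065737 ^ 1736665337 = 262239088

262239088


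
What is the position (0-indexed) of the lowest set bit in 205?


0b11001101. Lowest set bit at position 0

0


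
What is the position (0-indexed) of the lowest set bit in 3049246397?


0b10110101101111111100111010111101. Lowest set bit at position 0

0


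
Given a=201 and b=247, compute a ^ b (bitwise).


201 ^ 247 = 62

62


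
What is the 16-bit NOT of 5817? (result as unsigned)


~0b1011010111001 = 0b1110100101000110 = 59718 (16-bit unsigned)

59718


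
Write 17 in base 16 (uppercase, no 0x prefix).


17 = 11 hex

11


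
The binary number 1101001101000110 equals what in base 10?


1101001101000110 in decimal = 54086

54086


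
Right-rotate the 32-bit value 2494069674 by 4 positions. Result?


Rotate 0b10010100101010000111101110101010 right by 4 (32-bit) = 0b10101001010010101000011110111010 = 2840233914

2840233914


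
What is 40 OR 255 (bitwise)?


0b101000 | 0b11111111 = 0b11111111 = 255

255


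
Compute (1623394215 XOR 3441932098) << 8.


Step 1: 1623394215 ^ 3441932098 = 2917445861
Step 2: 2917445861 << 8 = 746866140416

746866140416


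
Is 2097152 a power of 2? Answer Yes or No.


0b1000000000000000000000. Only one bit set => Yes

Yes


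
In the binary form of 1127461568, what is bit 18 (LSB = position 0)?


0b1000011001100111011001011000000, position 18 = 0

0


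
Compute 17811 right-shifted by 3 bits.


0b100010110010011 >> 3 = 0b100010110010 = 2226

2226


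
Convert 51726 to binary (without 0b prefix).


51726 = 1100101000001110 in binary

1100101000001110


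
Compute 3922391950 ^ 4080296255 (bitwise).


0b11101001110010101111001110001110 ^ 0b11110011001101000110000100111111 = 0b11010111111101001001010110001 = 452891313

452891313


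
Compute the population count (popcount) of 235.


0b11101011 has 6 set bits

6


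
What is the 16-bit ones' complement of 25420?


25420 ^ 65535 = 40115

40115


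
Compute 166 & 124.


0b10100110 & 0b1111100 = 0b100100 = 36

36


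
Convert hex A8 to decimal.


A8 hex = 168 decimal

168


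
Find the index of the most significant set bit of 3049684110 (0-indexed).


0b10110101110001100111110010001110. Highest set bit at position 31

31


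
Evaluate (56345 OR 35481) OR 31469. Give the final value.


Step 1: 56345 | 35481 = 56985
Step 2: 56985 | 31469 = 65277

65277


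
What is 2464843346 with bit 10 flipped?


2464843346 ^ (1 << 10) = 2464843346 ^ 1024 = 2464842322

2464842322


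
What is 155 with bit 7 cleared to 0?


155 & ~(1 << 7) = 27

27


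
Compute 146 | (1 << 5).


146 | (1 << 5) = 146 | 32 = 178

178


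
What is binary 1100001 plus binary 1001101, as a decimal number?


1100001 + 1001101 = 10101110 = 174

174


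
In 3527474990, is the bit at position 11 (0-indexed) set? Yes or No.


0b11010010010000001111111100101110, bit 11 = 1. Yes

Yes


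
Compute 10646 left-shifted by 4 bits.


0b10100110010110 << 4 = 0b101001100101100000 = 170336

170336


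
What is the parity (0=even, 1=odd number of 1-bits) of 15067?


0b11101011011011 has 10 ones => parity 0

0


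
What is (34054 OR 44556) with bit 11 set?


Step 1: 34054 | 44556 = 44814
Step 2: 44814 | (1 << 11) = 44814 | 2048 = 44814

44814


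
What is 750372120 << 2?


0b101100101110011100010100011000 << 2 = 0b10110010111001110001010001100000 = 3001488480

3001488480


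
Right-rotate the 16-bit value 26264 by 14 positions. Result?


Rotate 0b110011010011000 right by 14 (16-bit) = 0b1001101001100001 = 39521

39521


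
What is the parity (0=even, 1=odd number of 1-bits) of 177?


0b10110001 has 4 ones => parity 0

0


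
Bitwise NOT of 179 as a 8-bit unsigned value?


~0b10110011 = 0b1001100 = 76 (8-bit unsigned)

76


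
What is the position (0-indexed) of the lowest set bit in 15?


0b1111. Lowest set bit at position 0

0


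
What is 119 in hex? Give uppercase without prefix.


119 = 77 hex

77


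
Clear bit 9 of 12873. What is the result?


12873 & ~(1 << 9) = 12361

12361


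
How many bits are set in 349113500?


0b10100110011110000110010011100 has 14 set bits

14


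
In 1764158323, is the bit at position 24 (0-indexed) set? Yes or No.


0b1101001001001101110101101110011, bit 24 = 1. Yes

Yes


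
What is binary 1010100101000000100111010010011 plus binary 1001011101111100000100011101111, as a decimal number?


1010100101000000100111010010011 + 1001011101111100000100011101111 = 10100000010111100101011110000010 = 2690537346

2690537346


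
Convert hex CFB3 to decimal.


CFB3 hex = 53171 decimal

53171


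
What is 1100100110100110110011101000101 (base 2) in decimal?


1100100110100110110011101000101 in decimal = 1691576133

1691576133


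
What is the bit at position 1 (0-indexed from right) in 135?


0b10000111, position 1 = 1

1


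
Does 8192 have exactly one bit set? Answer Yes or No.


0b10000000000000. Only one bit set => Yes

Yes


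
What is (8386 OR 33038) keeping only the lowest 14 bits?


Step 1: 8386 | 33038 = 41422
Step 2: 41422 & 16383 = 8654

8654


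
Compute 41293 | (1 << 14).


41293 | (1 << 14) = 41293 | 16384 = 57677

57677


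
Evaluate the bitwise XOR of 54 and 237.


0b110110 ^ 0b11101101 = 0b11011011 = 219

219


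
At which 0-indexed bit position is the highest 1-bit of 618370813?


0b100100110110111001011011111101. Highest set bit at position 29

29


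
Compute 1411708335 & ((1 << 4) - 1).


1411708335 & 15 = 15

15


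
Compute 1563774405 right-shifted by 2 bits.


0b1011101001101010100110111000101 >> 2 = 0b10111010011010101001101110001 = 390943601

390943601


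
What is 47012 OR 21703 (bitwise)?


0b1011011110100100 | 0b101010011000111 = 0b1111011111100111 = 63463

63463


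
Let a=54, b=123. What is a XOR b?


54 ^ 123 = 77

77


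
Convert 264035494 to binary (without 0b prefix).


264035494 = 1111101111001101110010100110 in binary

1111101111001101110010100110


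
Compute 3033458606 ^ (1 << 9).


3033458606 ^ (1 << 9) = 3033458606 ^ 512 = 3033458094

3033458094


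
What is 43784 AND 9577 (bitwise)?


0b1010101100001000 & 0b10010101101001 = 0b10000100001000 = 8456

8456


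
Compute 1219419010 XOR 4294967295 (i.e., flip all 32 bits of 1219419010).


1219419010 ^ 4294967295 = 3075548285

3075548285


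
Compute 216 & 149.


0b11011000 & 0b10010101 = 0b10010000 = 144

144


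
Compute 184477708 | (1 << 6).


184477708 | (1 << 6) = 184477708 | 64 = 184477772

184477772


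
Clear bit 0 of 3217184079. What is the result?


3217184079 & ~(1 << 0) = 3217184078

3217184078


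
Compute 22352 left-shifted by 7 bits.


0b101011101010000 << 7 = 0b1010111010100000000000 = 2861056

2861056


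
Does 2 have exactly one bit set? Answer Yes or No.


0b10. Only one bit set => Yes

Yes


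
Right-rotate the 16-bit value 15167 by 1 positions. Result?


Rotate 0b11101100111111 right by 1 (16-bit) = 0b1001110110011111 = 40351

40351


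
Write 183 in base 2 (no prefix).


183 = 10110111 in binary

10110111


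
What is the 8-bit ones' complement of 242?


242 ^ 255 = 13

13


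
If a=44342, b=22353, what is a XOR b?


44342 ^ 22353 = 64103

64103


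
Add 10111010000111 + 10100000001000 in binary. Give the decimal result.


10111010000111 + 10100000001000 = 101011010001111 = 22159

22159


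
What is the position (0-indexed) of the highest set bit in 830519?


0b11001010110000110111. Highest set bit at position 19

19


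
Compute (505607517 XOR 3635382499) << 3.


Step 1: 505607517 ^ 3635382499 = 3331161534
Step 2: 3331161534 << 3 = 26649292272

26649292272


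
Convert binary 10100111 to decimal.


10100111 in decimal = 167

167


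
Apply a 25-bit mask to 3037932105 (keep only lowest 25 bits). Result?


3037932105 & 33554431 = 18033225

18033225


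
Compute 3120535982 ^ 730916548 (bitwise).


0b10111001111111111001100110101110 ^ 0b101011100100001110011011000100 = 0b10010010011011110111111101101010 = 2456780650

2456780650


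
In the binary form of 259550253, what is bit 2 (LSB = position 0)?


0b1111011110000110110000101101, position 2 = 1

1


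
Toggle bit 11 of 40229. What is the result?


40229 ^ (1 << 11) = 40229 ^ 2048 = 38181

38181


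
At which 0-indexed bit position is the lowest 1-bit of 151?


0b10010111. Lowest set bit at position 0

0


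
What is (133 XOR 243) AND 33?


Step 1: 133 ^ 243 = 118
Step 2: 118 & 33 = 32

32


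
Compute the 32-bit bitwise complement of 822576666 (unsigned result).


~0b110001000001111000011000011010 = 0b11001110111110000111100111100101 = 3472390629 (32-bit unsigned)

3472390629


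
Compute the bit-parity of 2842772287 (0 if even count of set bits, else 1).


0b10101001011100010100001100111111 has 17 ones => parity 1

1


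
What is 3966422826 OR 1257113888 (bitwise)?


0b11101100011010101100111100101010 | 0b1001010111011100000100100100000 = 0b11101110111011101100111100101010 = 4008628010

4008628010


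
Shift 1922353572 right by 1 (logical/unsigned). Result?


0b1110010100101001100100110100100 >> 1 = 0b111001010010100110010011010010 = 961176786

961176786


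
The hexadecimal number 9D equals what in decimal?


9D hex = 157 decimal

157


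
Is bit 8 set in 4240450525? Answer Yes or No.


0b11111100110000000010001111011101, bit 8 = 1. Yes

Yes


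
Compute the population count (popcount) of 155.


0b10011011 has 5 set bits

5


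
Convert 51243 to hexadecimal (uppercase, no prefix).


51243 = C82B hex

C82B


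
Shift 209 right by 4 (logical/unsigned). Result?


0b11010001 >> 4 = 0b1101 = 13

13


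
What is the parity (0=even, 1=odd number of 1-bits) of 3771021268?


0b11100000110001010011011111010100 has 16 ones => parity 0

0


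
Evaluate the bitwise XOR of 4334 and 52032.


0b1000011101110 ^ 0b1100101101000000 = 0b1101101110101110 = 56238

56238


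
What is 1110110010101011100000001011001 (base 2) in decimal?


1110110010101011100000001011001 in decimal = 1985331289

1985331289


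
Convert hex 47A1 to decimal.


47A1 hex = 18337 decimal

18337


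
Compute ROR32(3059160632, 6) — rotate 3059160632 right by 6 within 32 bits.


Rotate 0b10110110010101110001011000111000 right by 6 (32-bit) = 0b11100010110110010101110001011000 = 3805895768

3805895768


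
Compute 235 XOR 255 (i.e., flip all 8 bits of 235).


235 ^ 255 = 20

20


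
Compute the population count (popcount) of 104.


0b1101000 has 3 set bits

3


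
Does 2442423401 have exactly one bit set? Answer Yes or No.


0b10010001100101000110110001101001. Multiple bits set => No

No


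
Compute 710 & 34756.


0b1011000110 & 0b1000011111000100 = 0b1011000100 = 708

708


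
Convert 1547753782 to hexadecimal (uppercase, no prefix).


1547753782 = 5C40D936 hex

5C40D936


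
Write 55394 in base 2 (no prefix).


55394 = 1101100001100010 in binary

1101100001100010


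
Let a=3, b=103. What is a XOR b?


3 ^ 103 = 100

100


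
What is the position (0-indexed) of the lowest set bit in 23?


0b10111. Lowest set bit at position 0

0


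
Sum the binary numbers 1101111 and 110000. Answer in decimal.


1101111 + 110000 = 10011111 = 159

159


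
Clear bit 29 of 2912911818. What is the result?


2912911818 & ~(1 << 29) = 2376040906

2376040906


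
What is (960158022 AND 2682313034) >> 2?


Step 1: 960158022 & 2682313034 = 421583170
Step 2: 421583170 >> 2 = 105395792

105395792


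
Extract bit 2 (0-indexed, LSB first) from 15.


0b1111, position 2 = 1

1


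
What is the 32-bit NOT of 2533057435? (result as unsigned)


~0b10010110111110110110001110011011 = 0b1101001000001001001110001100100 = 1761909860 (32-bit unsigned)

1761909860


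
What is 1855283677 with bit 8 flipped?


1855283677 ^ (1 << 8) = 1855283677 ^ 256 = 1855283421

1855283421


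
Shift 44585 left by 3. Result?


0b1010111000101001 << 3 = 0b1010111000101001000 = 356680

356680


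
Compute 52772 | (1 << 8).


52772 | (1 << 8) = 52772 | 256 = 53028

53028


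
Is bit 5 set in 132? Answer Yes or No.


0b10000100, bit 5 = 0. No

No


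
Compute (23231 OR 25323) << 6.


Step 1: 23231 | 25323 = 31487
Step 2: 31487 << 6 = 2015168

2015168


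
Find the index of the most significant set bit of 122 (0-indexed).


0b1111010. Highest set bit at position 6

6


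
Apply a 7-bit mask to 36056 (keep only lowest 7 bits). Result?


36056 & 127 = 88

88


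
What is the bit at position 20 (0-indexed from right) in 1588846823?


0b1011110101100111110000011100111, position 20 = 1

1


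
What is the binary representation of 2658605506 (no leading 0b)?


2658605506 = 10011110011101110001100111000010 in binary

10011110011101110001100111000010


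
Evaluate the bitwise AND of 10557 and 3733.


0b10100100111101 & 0b111010010101 = 0b100000010101 = 2069

2069


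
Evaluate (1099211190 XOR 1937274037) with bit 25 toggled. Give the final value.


Step 1: 1099211190 ^ 1937274037 = 855430403
Step 2: 855430403 ^ (1 << 25) = 855430403 ^ 33554432 = 821875971

821875971


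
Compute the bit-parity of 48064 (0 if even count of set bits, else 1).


0b1011101111000000 has 8 ones => parity 0

0


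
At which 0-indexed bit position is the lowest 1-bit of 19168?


0b100101011100000. Lowest set bit at position 5

5


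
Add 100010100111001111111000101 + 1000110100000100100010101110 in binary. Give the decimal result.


100010100111001111111000101 + 1000110100000100100010101110 = 1101001000111110100001110011 = 220457075

220457075


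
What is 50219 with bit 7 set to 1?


50219 | (1 << 7) = 50219 | 128 = 50347

50347


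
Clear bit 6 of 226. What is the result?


226 & ~(1 << 6) = 162

162


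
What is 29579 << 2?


0b111001110001011 << 2 = 0b11100111000101100 = 118316

118316


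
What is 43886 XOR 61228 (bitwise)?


0b1010101101101110 ^ 0b1110111100101100 = 0b100010001000010 = 17474

17474


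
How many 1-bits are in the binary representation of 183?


0b10110111 has 6 set bits

6


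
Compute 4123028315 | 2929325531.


0b11110101110000000110101101011011 | 0b10101110100110011111010111011011 = 0b11111111110110011111111111011011 = 4292476891

4292476891


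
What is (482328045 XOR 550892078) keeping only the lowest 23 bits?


Step 1: 482328045 ^ 550892078 = 1013600195
Step 2: 1013600195 & 8388607 = 6967235

6967235


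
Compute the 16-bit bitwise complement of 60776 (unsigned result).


~0b1110110101101000 = 0b1001010010111 = 4759 (16-bit unsigned)

4759


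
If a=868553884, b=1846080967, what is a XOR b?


868553884 ^ 1846080967 = 1573773659

1573773659


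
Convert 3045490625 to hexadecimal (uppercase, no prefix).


3045490625 = B5867FC1 hex

B5867FC1


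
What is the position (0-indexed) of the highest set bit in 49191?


0b1100000000100111. Highest set bit at position 15

15


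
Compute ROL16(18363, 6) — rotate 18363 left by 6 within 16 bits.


Rotate 0b100011110111011 left by 6 (16-bit) = 0b1110111011010001 = 61137

61137


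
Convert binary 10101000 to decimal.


10101000 in decimal = 168

168


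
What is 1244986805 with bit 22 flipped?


1244986805 ^ (1 << 22) = 1244986805 ^ 4194304 = 1249181109

1249181109


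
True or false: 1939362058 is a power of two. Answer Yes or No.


0b1110011100110000101000100001010. Multiple bits set => No

No


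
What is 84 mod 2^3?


84 & 7 = 4

4


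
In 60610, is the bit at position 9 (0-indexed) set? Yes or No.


0b1110110011000010, bit 9 = 0. No

No


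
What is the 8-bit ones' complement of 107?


107 ^ 255 = 148

148


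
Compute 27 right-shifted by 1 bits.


0b11011 >> 1 = 0b1101 = 13

13


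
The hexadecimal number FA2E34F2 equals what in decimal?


FA2E34F2 hex = 4197332210 decimal

4197332210


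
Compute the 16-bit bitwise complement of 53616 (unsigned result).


~0b1101000101110000 = 0b10111010001111 = 11919 (16-bit unsigned)

11919


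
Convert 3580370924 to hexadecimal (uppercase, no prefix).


3580370924 = D5681FEC hex

D5681FEC


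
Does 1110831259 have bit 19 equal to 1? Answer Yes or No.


0b1000010001101011111000010011011, bit 19 = 0. No

No


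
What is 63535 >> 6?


0b1111100000101111 >> 6 = 0b1111100000 = 992

992


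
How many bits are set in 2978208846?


0b10110001100000111101110001001110 has 16 set bits

16


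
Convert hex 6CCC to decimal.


6CCC hex = 27852 decimal

27852


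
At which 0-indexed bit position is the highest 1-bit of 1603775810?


0b1011111100101111010110101000010. Highest set bit at position 30

30


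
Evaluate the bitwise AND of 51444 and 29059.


0b1100100011110100 & 0b111000110000011 = 0b100000010000000 = 16512

16512


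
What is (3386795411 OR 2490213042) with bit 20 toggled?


Step 1: 3386795411 | 2490213042 = 3724535731
Step 2: 3724535731 ^ (1 << 20) = 3724535731 ^ 1048576 = 3723487155

3723487155


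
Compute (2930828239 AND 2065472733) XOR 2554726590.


Step 1: 2930828239 & 2065472733 = 705724621
Step 2: 705724621 ^ 2554726590 = 2992015475

2992015475


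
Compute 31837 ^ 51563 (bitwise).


0b111110001011101 ^ 0b1100100101101011 = 0b1011010100110110 = 46390

46390


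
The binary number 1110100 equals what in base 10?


1110100 in decimal = 116

116


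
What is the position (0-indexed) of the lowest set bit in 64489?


0b1111101111101001. Lowest set bit at position 0

0
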